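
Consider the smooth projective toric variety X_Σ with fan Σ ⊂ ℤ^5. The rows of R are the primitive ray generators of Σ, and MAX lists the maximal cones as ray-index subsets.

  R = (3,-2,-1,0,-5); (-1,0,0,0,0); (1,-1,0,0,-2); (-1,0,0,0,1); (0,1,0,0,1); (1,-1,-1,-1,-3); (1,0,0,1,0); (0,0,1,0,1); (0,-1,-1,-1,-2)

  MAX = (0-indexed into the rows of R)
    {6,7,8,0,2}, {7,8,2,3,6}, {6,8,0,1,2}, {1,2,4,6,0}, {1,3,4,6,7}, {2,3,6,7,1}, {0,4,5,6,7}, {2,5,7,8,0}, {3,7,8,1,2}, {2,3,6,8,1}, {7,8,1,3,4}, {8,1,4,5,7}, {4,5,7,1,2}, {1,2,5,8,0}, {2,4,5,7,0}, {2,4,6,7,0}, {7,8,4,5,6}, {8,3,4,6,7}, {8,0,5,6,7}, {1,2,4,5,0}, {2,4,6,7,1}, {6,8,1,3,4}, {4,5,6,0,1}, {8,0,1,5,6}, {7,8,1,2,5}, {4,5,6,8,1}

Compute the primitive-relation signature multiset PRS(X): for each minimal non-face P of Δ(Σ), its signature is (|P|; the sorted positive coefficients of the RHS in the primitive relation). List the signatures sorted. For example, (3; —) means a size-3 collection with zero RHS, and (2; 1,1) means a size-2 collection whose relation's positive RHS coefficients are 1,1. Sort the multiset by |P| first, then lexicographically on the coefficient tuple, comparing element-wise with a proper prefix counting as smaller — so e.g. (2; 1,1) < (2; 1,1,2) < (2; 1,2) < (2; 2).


Σ has 9 primitive collections:

  {3,5}:  v_{3} + v_{5} = v_{8} — sig = (2; 1)
  {0,3}:  v_{0} + v_{3} = v_{2} + v_{6} + v_{8} — sig = (2; 1,1,1)
  {2,3,4}:  v_{2} + v_{3} + v_{4} = 0 — sig = (3; —)
  {2,4,8}:  v_{2} + v_{4} + v_{8} = v_{5} — sig = (3; 1)
  {2,5,6}:  v_{2} + v_{5} + v_{6} = v_{0} — sig = (3; 1)
  {0,4,8}:  v_{0} + v_{4} + v_{8} = 2·v_{5} + v_{6} — sig = (3; 1,2)
  {0,1,7}:  v_{0} + v_{1} + v_{7} = 2·v_{2} — sig = (3; 2)
  {1,5,6,7}:  v_{1} + v_{5} + v_{6} + v_{7} = v_{2} — sig = (4; 1)
  {1,6,7,8}:  v_{1} + v_{6} + v_{7} + v_{8} = v_{2} + v_{3} — sig = (4; 1,1)

so the primitive-relation signature multiset is
    |P|=2: 2 collections, coeffs (1), (1,1,1)
    |P|=3: 5 collections, coeffs (), (1), (1), (1,2), (2)
    |P|=4: 2 collections, coeffs (1), (1,1)


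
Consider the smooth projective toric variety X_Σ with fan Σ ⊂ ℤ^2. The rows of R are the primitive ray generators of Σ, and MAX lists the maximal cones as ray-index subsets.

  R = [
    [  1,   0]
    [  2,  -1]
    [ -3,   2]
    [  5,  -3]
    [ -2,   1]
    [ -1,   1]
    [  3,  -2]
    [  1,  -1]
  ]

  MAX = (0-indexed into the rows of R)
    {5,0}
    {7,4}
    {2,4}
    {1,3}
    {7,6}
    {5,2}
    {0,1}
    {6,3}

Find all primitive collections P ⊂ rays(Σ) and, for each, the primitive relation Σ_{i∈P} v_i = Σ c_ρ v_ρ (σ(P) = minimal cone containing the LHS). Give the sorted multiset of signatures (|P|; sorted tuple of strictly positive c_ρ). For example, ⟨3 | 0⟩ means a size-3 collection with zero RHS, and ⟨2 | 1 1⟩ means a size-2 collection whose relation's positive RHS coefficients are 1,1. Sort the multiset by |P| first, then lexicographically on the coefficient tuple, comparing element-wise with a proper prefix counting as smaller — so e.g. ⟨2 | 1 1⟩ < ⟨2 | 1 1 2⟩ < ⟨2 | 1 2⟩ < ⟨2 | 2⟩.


Δ(Σ) — 8 vertices, 20 min non-faces:

  P={1,4}:  v_{1} + v_{4} = 0  so sig = ⟨2 | 0⟩
  P={2,6}:  v_{2} + v_{6} = 0  so sig = ⟨2 | 0⟩
  P={5,7}:  v_{5} + v_{7} = 0  so sig = ⟨2 | 0⟩
  P={0,4}:  v_{0} + v_{4} = v_{5}  so sig = ⟨2 | 1⟩
  P={0,7}:  v_{0} + v_{7} = v_{1}  so sig = ⟨2 | 1⟩
  P={1,2}:  v_{1} + v_{2} = v_{5}  so sig = ⟨2 | 1⟩
  P={1,5}:  v_{1} + v_{5} = v_{0}  so sig = ⟨2 | 1⟩
  P={1,6}:  v_{1} + v_{6} = v_{3}  so sig = ⟨2 | 1⟩
  P={1,7}:  v_{1} + v_{7} = v_{6}  so sig = ⟨2 | 1⟩
  P={2,3}:  v_{2} + v_{3} = v_{1}  so sig = ⟨2 | 1⟩
  P={2,7}:  v_{2} + v_{7} = v_{4}  so sig = ⟨2 | 1⟩
  P={3,4}:  v_{3} + v_{4} = v_{6}  so sig = ⟨2 | 1⟩
  P={4,5}:  v_{4} + v_{5} = v_{2}  so sig = ⟨2 | 1⟩
  P={4,6}:  v_{4} + v_{6} = v_{7}  so sig = ⟨2 | 1⟩
  P={5,6}:  v_{5} + v_{6} = v_{1}  so sig = ⟨2 | 1⟩
  P={0,2}:  v_{0} + v_{2} = 2·v_{5}  so sig = ⟨2 | 2⟩
  P={0,6}:  v_{0} + v_{6} = 2·v_{1}  so sig = ⟨2 | 2⟩
  P={3,5}:  v_{3} + v_{5} = 2·v_{1}  so sig = ⟨2 | 2⟩
  P={3,7}:  v_{3} + v_{7} = 2·v_{6}  so sig = ⟨2 | 2⟩
  P={0,3}:  v_{0} + v_{3} = 3·v_{1}  so sig = ⟨2 | 3⟩

so the primitive-relation signature multiset is
    |P|=2: 20 collections, coeffs (), (), (), (1), (1), (1), (1), (1), (1), (1), (1), (1), (1), (1), (1), (2), (2), (2), (2), (3)


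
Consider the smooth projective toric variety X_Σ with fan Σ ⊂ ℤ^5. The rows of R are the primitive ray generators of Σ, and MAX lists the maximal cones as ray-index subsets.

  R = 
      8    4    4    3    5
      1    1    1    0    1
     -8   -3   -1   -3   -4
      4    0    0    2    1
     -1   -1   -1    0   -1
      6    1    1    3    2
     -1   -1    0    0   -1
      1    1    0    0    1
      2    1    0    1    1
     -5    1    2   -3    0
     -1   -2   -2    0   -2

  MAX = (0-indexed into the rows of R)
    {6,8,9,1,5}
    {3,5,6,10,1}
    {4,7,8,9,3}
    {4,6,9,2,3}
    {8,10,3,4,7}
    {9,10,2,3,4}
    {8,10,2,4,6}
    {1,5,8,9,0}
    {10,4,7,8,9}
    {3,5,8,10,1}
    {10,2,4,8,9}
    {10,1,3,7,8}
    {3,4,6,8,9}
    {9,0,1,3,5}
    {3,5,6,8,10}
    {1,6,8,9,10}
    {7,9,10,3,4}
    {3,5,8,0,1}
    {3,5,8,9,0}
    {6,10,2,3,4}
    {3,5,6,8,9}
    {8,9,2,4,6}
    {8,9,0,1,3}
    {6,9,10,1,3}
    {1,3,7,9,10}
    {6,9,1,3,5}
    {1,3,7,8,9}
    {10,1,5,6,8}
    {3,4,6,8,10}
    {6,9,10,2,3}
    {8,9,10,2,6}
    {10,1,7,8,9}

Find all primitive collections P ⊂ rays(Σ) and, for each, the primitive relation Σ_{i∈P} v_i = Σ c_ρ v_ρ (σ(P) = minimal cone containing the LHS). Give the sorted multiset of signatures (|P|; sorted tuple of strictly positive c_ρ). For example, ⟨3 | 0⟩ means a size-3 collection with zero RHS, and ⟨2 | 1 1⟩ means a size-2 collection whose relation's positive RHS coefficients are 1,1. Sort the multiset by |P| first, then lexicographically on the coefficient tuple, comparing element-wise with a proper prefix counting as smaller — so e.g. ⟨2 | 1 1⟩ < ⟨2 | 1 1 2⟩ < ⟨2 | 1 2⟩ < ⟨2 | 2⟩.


18 collections generate NE(X_Σ); each relation:

  • {1,4}:  v_{1} + v_{4} = 0  ⟹  sig = ⟨2 | 0⟩
  • {6,7}:  v_{6} + v_{7} = 0  ⟹  sig = ⟨2 | 0⟩
  • {0,10}:  v_{0} + v_{10} = v_{1} + v_{5}  ⟹  sig = ⟨2 | 1 1⟩
  • {0,2}:  v_{0} + v_{2} = v_{5} + v_{6} + v_{9}  ⟹  sig = ⟨2 | 1 1 1⟩
  • {1,2}:  v_{1} + v_{2} = v_{6} + v_{9} + v_{10}  ⟹  sig = ⟨2 | 1 1 1⟩
  • {2,7}:  v_{2} + v_{7} = v_{4} + v_{9} + v_{10}  ⟹  sig = ⟨2 | 1 1 1⟩
  • {4,5}:  v_{4} + v_{5} = v_{3} + v_{6} + v_{8}  ⟹  sig = ⟨2 | 1 1 1⟩
  • {5,7}:  v_{5} + v_{7} = v_{1} + v_{3} + v_{8}  ⟹  sig = ⟨2 | 1 1 1⟩
  • {0,4}:  v_{0} + v_{4} = v_{3} + v_{5} + v_{8} + v_{9}  ⟹  sig = ⟨2 | 1 1 1 1⟩
  • {0,6}:  v_{0} + v_{6} = 2·v_{5} + v_{9}  ⟹  sig = ⟨2 | 1 2⟩
  • {0,7}:  v_{0} + v_{7} = 2·v_{1} + 2·v_{3} + 2·v_{8} + v_{9}  ⟹  sig = ⟨2 | 1 2 2 2⟩
  • {2,5}:  v_{2} + v_{5} = 2·v_{6}  ⟹  sig = ⟨2 | 2⟩
  • {2,3,8}:  v_{2} + v_{3} + v_{8} = v_{4} + v_{6}  ⟹  sig = ⟨3 | 1 1⟩
  • {5,9,10}:  v_{5} + v_{9} + v_{10} = v_{1} + v_{6}  ⟹  sig = ⟨3 | 1 1⟩
  • {3,8,9,10}:  v_{3} + v_{8} + v_{9} + v_{10} = 0  ⟹  sig = ⟨4 | 0⟩
  • {1,3,6,8}:  v_{1} + v_{3} + v_{6} + v_{8} = v_{5}  ⟹  sig = ⟨4 | 1⟩
  • {4,6,9,10}:  v_{4} + v_{6} + v_{9} + v_{10} = v_{2}  ⟹  sig = ⟨4 | 1⟩
  • {1,3,5,8,9}:  v_{1} + v_{3} + v_{5} + v_{8} + v_{9} = v_{0}  ⟹  sig = ⟨5 | 1⟩

Signatures (|P|; sorted positive RHS coefficients), sorted:
[⟨2 | 0⟩, ⟨2 | 0⟩, ⟨2 | 1 1⟩, ⟨2 | 1 1 1⟩, ⟨2 | 1 1 1⟩, ⟨2 | 1 1 1⟩, ⟨2 | 1 1 1⟩, ⟨2 | 1 1 1⟩, ⟨2 | 1 1 1 1⟩, ⟨2 | 1 2⟩, ⟨2 | 1 2 2 2⟩, ⟨2 | 2⟩, ⟨3 | 1 1⟩, ⟨3 | 1 1⟩, ⟨4 | 0⟩, ⟨4 | 1⟩, ⟨4 | 1⟩, ⟨5 | 1⟩]


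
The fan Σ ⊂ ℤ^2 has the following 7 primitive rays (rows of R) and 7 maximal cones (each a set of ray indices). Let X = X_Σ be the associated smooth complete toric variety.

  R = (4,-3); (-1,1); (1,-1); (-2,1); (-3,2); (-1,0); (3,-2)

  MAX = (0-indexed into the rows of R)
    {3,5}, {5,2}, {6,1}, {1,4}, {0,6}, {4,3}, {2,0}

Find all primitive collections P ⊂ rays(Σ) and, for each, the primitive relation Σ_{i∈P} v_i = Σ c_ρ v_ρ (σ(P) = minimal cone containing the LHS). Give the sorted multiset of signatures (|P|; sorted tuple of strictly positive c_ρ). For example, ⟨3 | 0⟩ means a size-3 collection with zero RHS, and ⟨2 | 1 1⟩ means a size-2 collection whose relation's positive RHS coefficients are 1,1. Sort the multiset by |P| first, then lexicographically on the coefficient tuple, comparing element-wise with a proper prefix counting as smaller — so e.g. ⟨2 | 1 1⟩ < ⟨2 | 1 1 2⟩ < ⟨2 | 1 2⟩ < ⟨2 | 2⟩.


Minimal non-faces — 14 found among 7 rays, 7 max cones:

  P={1,2}:  v_{1} + v_{2} = 0 — sig = ⟨2 | 0⟩
  P={4,6}:  v_{4} + v_{6} = 0 — sig = ⟨2 | 0⟩
  P={0,1}:  v_{0} + v_{1} = v_{6} — sig = ⟨2 | 1⟩
  P={0,4}:  v_{0} + v_{4} = v_{2} — sig = ⟨2 | 1⟩
  P={1,3}:  v_{1} + v_{3} = v_{4} — sig = ⟨2 | 1⟩
  P={1,5}:  v_{1} + v_{5} = v_{3} — sig = ⟨2 | 1⟩
  P={2,3}:  v_{2} + v_{3} = v_{5} — sig = ⟨2 | 1⟩
  P={2,4}:  v_{2} + v_{4} = v_{3} — sig = ⟨2 | 1⟩
  P={2,6}:  v_{2} + v_{6} = v_{0} — sig = ⟨2 | 1⟩
  P={3,6}:  v_{3} + v_{6} = v_{2} — sig = ⟨2 | 1⟩
  P={0,3}:  v_{0} + v_{3} = 2·v_{2} — sig = ⟨2 | 2⟩
  P={4,5}:  v_{4} + v_{5} = 2·v_{3} — sig = ⟨2 | 2⟩
  P={5,6}:  v_{5} + v_{6} = 2·v_{2} — sig = ⟨2 | 2⟩
  P={0,5}:  v_{0} + v_{5} = 3·v_{2} — sig = ⟨2 | 3⟩

so the primitive-relation signature multiset is
[⟨2 | 0⟩, ⟨2 | 0⟩, ⟨2 | 1⟩, ⟨2 | 1⟩, ⟨2 | 1⟩, ⟨2 | 1⟩, ⟨2 | 1⟩, ⟨2 | 1⟩, ⟨2 | 1⟩, ⟨2 | 1⟩, ⟨2 | 2⟩, ⟨2 | 2⟩, ⟨2 | 2⟩, ⟨2 | 3⟩]


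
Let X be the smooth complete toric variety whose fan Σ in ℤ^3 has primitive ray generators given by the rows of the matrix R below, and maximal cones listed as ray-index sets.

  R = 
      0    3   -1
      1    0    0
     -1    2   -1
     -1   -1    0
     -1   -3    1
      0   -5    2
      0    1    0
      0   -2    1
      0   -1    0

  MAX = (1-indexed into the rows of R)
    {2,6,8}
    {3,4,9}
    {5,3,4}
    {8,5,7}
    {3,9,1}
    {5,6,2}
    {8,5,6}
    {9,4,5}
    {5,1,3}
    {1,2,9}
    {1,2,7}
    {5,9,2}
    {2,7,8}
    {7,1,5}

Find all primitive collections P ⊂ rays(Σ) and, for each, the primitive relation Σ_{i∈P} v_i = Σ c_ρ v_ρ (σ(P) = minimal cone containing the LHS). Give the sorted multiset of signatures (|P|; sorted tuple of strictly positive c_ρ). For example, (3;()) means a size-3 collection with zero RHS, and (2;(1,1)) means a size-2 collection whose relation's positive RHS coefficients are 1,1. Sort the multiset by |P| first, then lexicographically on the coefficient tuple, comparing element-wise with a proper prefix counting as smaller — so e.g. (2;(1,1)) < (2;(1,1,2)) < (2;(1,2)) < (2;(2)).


20 minimal non-faces of Δ(Σ) (on 9 rays):

  • {7,9}:  v_{7} + v_{9} = 0  ⇒ sig = (2;())
  • {1,4}:  v_{1} + v_{4} = v_{3}  ⇒ sig = (2;(1))
  • {1,6}:  v_{1} + v_{6} = v_{8}  ⇒ sig = (2;(1))
  • {1,8}:  v_{1} + v_{8} = v_{7}  ⇒ sig = (2;(1))
  • {2,4}:  v_{2} + v_{4} = v_{9}  ⇒ sig = (2;(1))
  • {3,6}:  v_{3} + v_{6} = v_{5}  ⇒ sig = (2;(1))
  • {4,8}:  v_{4} + v_{8} = v_{5}  ⇒ sig = (2;(1))
  • {2,3}:  v_{2} + v_{3} = v_{1} + v_{9}  ⇒ sig = (2;(1,1))
  • {3,8}:  v_{3} + v_{8} = v_{1} + v_{5}  ⇒ sig = (2;(1,1))
  • {4,7}:  v_{4} + v_{7} = v_{1} + v_{5}  ⇒ sig = (2;(1,1))
  • {8,9}:  v_{8} + v_{9} = v_{2} + v_{5}  ⇒ sig = (2;(1,1))
  • {3,7}:  v_{3} + v_{7} = 2·v_{1} + v_{5}  ⇒ sig = (2;(1,2))
  • {4,6}:  v_{4} + v_{6} = v_{2} + 2·v_{5}  ⇒ sig = (2;(1,2))
  • {6,7}:  v_{6} + v_{7} = 2·v_{8}  ⇒ sig = (2;(2))
  • {6,9}:  v_{6} + v_{9} = 2·v_{2} + 2·v_{5}  ⇒ sig = (2;(2,2))
  • {1,2,5}:  v_{1} + v_{2} + v_{5} = 0  ⇒ sig = (3;())
  • {1,5,9}:  v_{1} + v_{5} + v_{9} = v_{4}  ⇒ sig = (3;(1))
  • {2,5,7}:  v_{2} + v_{5} + v_{7} = v_{8}  ⇒ sig = (3;(1))
  • {2,5,8}:  v_{2} + v_{5} + v_{8} = v_{6}  ⇒ sig = (3;(1))
  • {3,5,9}:  v_{3} + v_{5} + v_{9} = 2·v_{4}  ⇒ sig = (3;(2))

Signatures (|P|; sorted positive RHS coefficients), sorted:
    (2;())
    (2;(1))
    (2;(1))
    (2;(1))
    (2;(1))
    (2;(1))
    (2;(1))
    (2;(1,1))
    (2;(1,1))
    (2;(1,1))
    (2;(1,1))
    (2;(1,2))
    (2;(1,2))
    (2;(2))
    (2;(2,2))
    (3;())
    (3;(1))
    (3;(1))
    (3;(1))
    (3;(2))


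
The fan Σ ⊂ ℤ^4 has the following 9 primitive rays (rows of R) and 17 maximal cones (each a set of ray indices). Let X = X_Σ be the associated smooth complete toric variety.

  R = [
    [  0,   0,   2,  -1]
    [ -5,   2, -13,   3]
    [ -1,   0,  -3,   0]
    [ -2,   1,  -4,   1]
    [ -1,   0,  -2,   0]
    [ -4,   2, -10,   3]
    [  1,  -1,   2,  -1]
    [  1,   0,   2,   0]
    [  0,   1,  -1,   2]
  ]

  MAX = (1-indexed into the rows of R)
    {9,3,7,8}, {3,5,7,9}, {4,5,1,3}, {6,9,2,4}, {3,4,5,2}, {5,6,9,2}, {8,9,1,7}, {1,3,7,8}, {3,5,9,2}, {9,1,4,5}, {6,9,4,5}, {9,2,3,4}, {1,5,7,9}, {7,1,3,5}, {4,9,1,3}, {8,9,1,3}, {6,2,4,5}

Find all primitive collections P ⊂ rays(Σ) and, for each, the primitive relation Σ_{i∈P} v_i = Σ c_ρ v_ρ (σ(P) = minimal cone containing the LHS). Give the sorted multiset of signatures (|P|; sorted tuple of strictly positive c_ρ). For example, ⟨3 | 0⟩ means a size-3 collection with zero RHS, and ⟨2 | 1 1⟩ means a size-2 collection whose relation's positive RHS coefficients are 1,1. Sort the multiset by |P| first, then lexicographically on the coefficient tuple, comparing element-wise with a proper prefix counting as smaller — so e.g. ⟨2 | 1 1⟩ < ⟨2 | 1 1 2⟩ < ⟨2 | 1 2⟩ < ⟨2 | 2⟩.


Primitive collections (14):

  P={5,8}:  v_{5} + v_{8} = 0 — sig = ⟨2 | 0⟩
  P={3,6}:  v_{3} + v_{6} = v_{2} — sig = ⟨2 | 1⟩
  P={4,7}:  v_{4} + v_{7} = v_{5} — sig = ⟨2 | 1⟩
  P={4,8}:  v_{4} + v_{8} = v_{1} + v_{3} + v_{9} — sig = ⟨2 | 1 1 1⟩
  P={6,8}:  v_{6} + v_{8} = v_{3} + v_{4} + v_{9} — sig = ⟨2 | 1 1 1⟩
  P={2,8}:  v_{2} + v_{8} = 2·v_{3} + v_{4} + v_{9} — sig = ⟨2 | 1 1 2⟩
  P={6,7}:  v_{6} + v_{7} = v_{3} + 2·v_{5} + v_{9} — sig = ⟨2 | 1 1 2⟩
  P={1,2}:  v_{1} + v_{2} = v_{3} + 2·v_{4} — sig = ⟨2 | 1 2⟩
  P={2,7}:  v_{2} + v_{7} = 2·v_{3} + 2·v_{5} + v_{9} — sig = ⟨2 | 1 2 2⟩
  P={1,6}:  v_{1} + v_{6} = 2·v_{4} — sig = ⟨2 | 2⟩
  P={1,3,7,9}:  v_{1} + v_{3} + v_{7} + v_{9} = 0 — sig = ⟨4 | 0⟩
  P={1,3,5,9}:  v_{1} + v_{3} + v_{5} + v_{9} = v_{4} — sig = ⟨4 | 1⟩
  P={3,4,5,9}:  v_{3} + v_{4} + v_{5} + v_{9} = v_{6} — sig = ⟨4 | 1⟩
  P={2,4,5,9}:  v_{2} + v_{4} + v_{5} + v_{9} = 2·v_{6} — sig = ⟨4 | 2⟩

Hence PRS(X_Σ) =
    ⟨2 | 0⟩
    ⟨2 | 1⟩
    ⟨2 | 1⟩
    ⟨2 | 1 1 1⟩
    ⟨2 | 1 1 1⟩
    ⟨2 | 1 1 2⟩
    ⟨2 | 1 1 2⟩
    ⟨2 | 1 2⟩
    ⟨2 | 1 2 2⟩
    ⟨2 | 2⟩
    ⟨4 | 0⟩
    ⟨4 | 1⟩
    ⟨4 | 1⟩
    ⟨4 | 2⟩


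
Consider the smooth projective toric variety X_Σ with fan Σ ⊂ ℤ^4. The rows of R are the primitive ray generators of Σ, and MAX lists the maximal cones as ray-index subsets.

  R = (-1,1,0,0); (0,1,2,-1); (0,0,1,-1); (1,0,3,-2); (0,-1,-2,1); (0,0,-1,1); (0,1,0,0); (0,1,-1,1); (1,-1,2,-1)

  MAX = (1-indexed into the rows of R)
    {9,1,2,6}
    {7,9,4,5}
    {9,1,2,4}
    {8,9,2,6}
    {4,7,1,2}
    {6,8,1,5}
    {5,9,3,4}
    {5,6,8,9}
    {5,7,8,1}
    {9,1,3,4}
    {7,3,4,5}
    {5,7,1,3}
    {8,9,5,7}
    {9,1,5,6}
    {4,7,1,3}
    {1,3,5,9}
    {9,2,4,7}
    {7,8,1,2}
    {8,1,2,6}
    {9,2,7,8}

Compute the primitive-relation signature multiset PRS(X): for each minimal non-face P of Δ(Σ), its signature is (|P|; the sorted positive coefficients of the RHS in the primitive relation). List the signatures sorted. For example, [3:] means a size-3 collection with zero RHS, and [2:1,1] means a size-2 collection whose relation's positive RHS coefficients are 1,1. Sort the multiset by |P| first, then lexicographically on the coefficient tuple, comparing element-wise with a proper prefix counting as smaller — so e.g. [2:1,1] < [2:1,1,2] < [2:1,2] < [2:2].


The 11 primitive collections of Σ (r=9, n=4):

  • {2,5}:  v_{2} + v_{5} = 0  ⟹  sig = [2:]
  • {3,6}:  v_{3} + v_{6} = 0  ⟹  sig = [2:]
  • {3,8}:  v_{3} + v_{8} = v_{7}  ⟹  sig = [2:1]
  • {6,7}:  v_{6} + v_{7} = v_{8}  ⟹  sig = [2:1]
  • {2,3}:  v_{2} + v_{3} = v_{1} + v_{4}  ⟹  sig = [2:1,1]
  • {4,6}:  v_{4} + v_{6} = v_{7} + v_{9}  ⟹  sig = [2:1,1]
  • {4,8}:  v_{4} + v_{8} = 2·v_{7} + v_{9}  ⟹  sig = [2:1,2]
  • {1,4,5}:  v_{1} + v_{4} + v_{5} = v_{3}  ⟹  sig = [3:1]
  • {1,7,9}:  v_{1} + v_{7} + v_{9} = v_{2}  ⟹  sig = [3:1]
  • {3,7,9}:  v_{3} + v_{7} + v_{9} = v_{4}  ⟹  sig = [3:1]
  • {1,8,9}:  v_{1} + v_{8} + v_{9} = v_{2} + v_{6}  ⟹  sig = [3:1,1]

Signatures (|P|; sorted positive RHS coefficients), sorted:
[[2:], [2:], [2:1], [2:1], [2:1,1], [2:1,1], [2:1,2], [3:1], [3:1], [3:1], [3:1,1]]


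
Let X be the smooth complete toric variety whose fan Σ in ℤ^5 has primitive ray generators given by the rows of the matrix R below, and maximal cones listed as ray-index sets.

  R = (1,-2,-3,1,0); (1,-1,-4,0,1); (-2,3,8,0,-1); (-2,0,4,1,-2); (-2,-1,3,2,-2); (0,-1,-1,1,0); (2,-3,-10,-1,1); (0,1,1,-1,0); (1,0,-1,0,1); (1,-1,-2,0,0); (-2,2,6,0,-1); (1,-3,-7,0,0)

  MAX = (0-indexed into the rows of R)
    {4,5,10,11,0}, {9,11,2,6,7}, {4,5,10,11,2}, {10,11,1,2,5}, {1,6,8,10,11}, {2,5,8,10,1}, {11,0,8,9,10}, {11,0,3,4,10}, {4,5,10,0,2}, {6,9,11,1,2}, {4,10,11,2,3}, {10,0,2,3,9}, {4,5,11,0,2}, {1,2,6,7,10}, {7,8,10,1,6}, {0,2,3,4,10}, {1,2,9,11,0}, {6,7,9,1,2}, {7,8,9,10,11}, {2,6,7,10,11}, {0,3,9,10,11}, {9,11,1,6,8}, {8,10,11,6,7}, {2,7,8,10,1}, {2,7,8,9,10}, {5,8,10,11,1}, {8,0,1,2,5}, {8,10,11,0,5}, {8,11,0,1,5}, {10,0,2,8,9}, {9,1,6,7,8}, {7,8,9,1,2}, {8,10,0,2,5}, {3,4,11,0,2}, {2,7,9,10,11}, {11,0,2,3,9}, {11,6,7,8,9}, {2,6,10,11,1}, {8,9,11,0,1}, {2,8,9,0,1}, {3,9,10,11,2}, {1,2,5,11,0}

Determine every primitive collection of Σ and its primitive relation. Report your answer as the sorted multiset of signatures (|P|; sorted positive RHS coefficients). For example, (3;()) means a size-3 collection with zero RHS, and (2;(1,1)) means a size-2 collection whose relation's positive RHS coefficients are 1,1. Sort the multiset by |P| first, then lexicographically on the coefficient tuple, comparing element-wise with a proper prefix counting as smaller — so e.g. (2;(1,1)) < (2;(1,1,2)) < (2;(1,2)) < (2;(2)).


Δ(Σ) — 12 vertices, 22 min non-faces:

  P = {5,7}:  v_{5} + v_{7} = 0 — sig = (2;())
  P = {0,7}:  v_{0} + v_{7} = v_{9} — sig = (2;(1))
  P = {3,5}:  v_{3} + v_{5} = v_{4} — sig = (2;(1))
  P = {4,7}:  v_{4} + v_{7} = v_{3} — sig = (2;(1))
  P = {5,9}:  v_{5} + v_{9} = v_{0} — sig = (2;(1))
  P = {3,8}:  v_{3} + v_{8} = v_{0} + v_{10} — sig = (2;(1,1))
  P = {4,9}:  v_{4} + v_{9} = v_{0} + v_{3} — sig = (2;(1,1))
  P = {5,6}:  v_{5} + v_{6} = v_{1} + v_{11} — sig = (2;(1,1))
  P = {0,6}:  v_{0} + v_{6} = v_{1} + v_{9} + v_{11} — sig = (2;(1,1,1))
  P = {1,3}:  v_{1} + v_{3} = v_{2} + v_{5} + v_{11} — sig = (2;(1,1,1))
  P = {4,8}:  v_{4} + v_{8} = v_{0} + v_{5} + v_{10} — sig = (2;(1,1,1))
  P = {3,7}:  v_{3} + v_{7} = v_{2} + v_{9} + v_{10} + v_{11} — sig = (2;(1,1,1,1))
  P = {1,4}:  v_{1} + v_{4} = v_{2} + 2·v_{5} + v_{11} — sig = (2;(1,1,2))
  P = {4,6}:  v_{4} + v_{6} = v_{2} + v_{5} + 2·v_{11} — sig = (2;(1,1,2))
  P = {3,6}:  v_{3} + v_{6} = v_{2} + 2·v_{11} — sig = (2;(1,2))
  P = {1,9,10}:  v_{1} + v_{9} + v_{10} = 0 — sig = (3;())
  P = {2,8,11}:  v_{2} + v_{8} + v_{11} = 0 — sig = (3;())
  P = {0,1,10}:  v_{0} + v_{1} + v_{10} = v_{5} — sig = (3;(1))
  P = {1,7,11}:  v_{1} + v_{7} + v_{11} = v_{6} — sig = (3;(1))
  P = {2,6,8}:  v_{2} + v_{6} + v_{8} = v_{1} + v_{7} — sig = (3;(1,1))
  P = {6,9,10}:  v_{6} + v_{9} + v_{10} = v_{7} + v_{11} — sig = (3;(1,1))
  P = {0,2,10,11}:  v_{0} + v_{2} + v_{10} + v_{11} = v_{3} — sig = (4;(1))

Signatures (|P|; sorted positive RHS coefficients), sorted:
[(2;()), (2;(1)), (2;(1)), (2;(1)), (2;(1)), (2;(1,1)), (2;(1,1)), (2;(1,1)), (2;(1,1,1)), (2;(1,1,1)), (2;(1,1,1)), (2;(1,1,1,1)), (2;(1,1,2)), (2;(1,1,2)), (2;(1,2)), (3;()), (3;()), (3;(1)), (3;(1)), (3;(1,1)), (3;(1,1)), (4;(1))]


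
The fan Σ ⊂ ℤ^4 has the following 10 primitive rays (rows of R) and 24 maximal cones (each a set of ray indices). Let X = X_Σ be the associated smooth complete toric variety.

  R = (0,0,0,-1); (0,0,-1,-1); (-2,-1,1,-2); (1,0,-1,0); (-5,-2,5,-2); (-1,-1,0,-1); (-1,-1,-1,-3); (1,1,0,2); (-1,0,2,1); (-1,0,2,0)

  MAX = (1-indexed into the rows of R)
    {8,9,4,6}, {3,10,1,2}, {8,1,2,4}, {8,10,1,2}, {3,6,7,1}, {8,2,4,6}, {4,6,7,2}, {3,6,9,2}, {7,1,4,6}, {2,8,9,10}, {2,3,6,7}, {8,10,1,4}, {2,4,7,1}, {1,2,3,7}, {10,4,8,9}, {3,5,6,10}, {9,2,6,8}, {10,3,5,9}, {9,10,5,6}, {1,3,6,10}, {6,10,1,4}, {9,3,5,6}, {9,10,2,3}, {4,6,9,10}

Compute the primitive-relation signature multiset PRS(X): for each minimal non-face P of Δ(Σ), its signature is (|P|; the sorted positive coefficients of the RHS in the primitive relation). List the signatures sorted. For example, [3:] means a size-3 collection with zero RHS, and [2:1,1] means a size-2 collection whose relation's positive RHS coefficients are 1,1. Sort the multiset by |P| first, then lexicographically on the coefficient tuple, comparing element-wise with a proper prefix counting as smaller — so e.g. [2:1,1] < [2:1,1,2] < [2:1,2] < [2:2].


Δ(Σ) — 10 vertices, 18 min non-faces:

  {1,9}:  v_{1} + v_{9} = v_{10} — sig = [2:1]
  {7,8}:  v_{7} + v_{8} = v_{2} — sig = [2:1]
  {7,9}:  v_{7} + v_{9} = v_{3} — sig = [2:1]
  {3,4}:  v_{3} + v_{4} = v_{1} + v_{6} — sig = [2:1,1]
  {3,8}:  v_{3} + v_{8} = v_{2} + v_{9} — sig = [2:1,1]
  {7,10}:  v_{7} + v_{10} = v_{1} + v_{3} — sig = [2:1,1]
  {1,5}:  v_{1} + v_{5} = v_{3} + v_{6} + 2·v_{10} — sig = [2:1,1,2]
  {5,7}:  v_{5} + v_{7} = 2·v_{3} + v_{6} + v_{10} — sig = [2:1,1,2]
  {2,5}:  v_{2} + v_{5} = 2·v_{3} + v_{9} — sig = [2:1,2]
  {5,8}:  v_{5} + v_{8} = v_{3} + 2·v_{9} — sig = [2:1,2]
  {4,5}:  v_{4} + v_{5} = 2·v_{6} + 2·v_{10} — sig = [2:2,2]
  {1,6,8}:  v_{1} + v_{6} + v_{8} = 0 — sig = [3:]
  {2,4,9}:  v_{2} + v_{4} + v_{9} = 0 — sig = [3:]
  {1,2,6}:  v_{1} + v_{2} + v_{6} = v_{7} — sig = [3:1]
  {2,4,10}:  v_{2} + v_{4} + v_{10} = v_{1} — sig = [3:1]
  {2,6,10}:  v_{2} + v_{6} + v_{10} = v_{3} — sig = [3:1]
  {6,8,10}:  v_{6} + v_{8} + v_{10} = v_{9} — sig = [3:1]
  {3,6,9,10}:  v_{3} + v_{6} + v_{9} + v_{10} = v_{5} — sig = [4:1]

so the primitive-relation signature multiset is
{ [2:1] ×3,  [2:1,1] ×3,  [2:1,1,2] ×2,  [2:1,2] ×2,  [2:2,2],  [3:] ×2,  [3:1] ×4,  [4:1] }


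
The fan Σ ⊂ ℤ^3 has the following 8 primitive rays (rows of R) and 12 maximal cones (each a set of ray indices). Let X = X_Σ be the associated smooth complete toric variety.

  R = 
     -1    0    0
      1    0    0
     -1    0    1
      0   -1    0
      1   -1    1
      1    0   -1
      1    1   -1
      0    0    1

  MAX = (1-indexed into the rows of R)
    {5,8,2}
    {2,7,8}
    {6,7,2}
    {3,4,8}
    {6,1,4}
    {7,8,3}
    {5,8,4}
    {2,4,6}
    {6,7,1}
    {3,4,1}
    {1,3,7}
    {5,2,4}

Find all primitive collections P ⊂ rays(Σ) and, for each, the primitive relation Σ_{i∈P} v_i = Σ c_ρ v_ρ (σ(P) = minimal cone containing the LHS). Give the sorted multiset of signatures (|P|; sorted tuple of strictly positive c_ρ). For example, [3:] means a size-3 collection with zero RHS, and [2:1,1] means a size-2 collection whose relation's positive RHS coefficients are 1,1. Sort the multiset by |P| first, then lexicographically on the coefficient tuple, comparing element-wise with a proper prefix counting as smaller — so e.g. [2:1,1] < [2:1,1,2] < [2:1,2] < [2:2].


11 collections generate NE(X_Σ); each relation:

  {1,2}:  v_{1} + v_{2} = 0 ; sig = [2:]
  {3,6}:  v_{3} + v_{6} = 0 ; sig = [2:]
  {1,8}:  v_{1} + v_{8} = v_{3} ; sig = [2:1]
  {2,3}:  v_{2} + v_{3} = v_{8} ; sig = [2:1]
  {4,7}:  v_{4} + v_{7} = v_{6} ; sig = [2:1]
  {6,8}:  v_{6} + v_{8} = v_{2} ; sig = [2:1]
  {1,5}:  v_{1} + v_{5} = v_{4} + v_{8} ; sig = [2:1,1]
  {3,5}:  v_{3} + v_{5} = v_{4} + 2·v_{8} ; sig = [2:1,2]
  {5,6}:  v_{5} + v_{6} = 2·v_{2} + v_{4} ; sig = [2:1,2]
  {5,7}:  v_{5} + v_{7} = 2·v_{2} ; sig = [2:2]
  {2,4,8}:  v_{2} + v_{4} + v_{8} = v_{5} ; sig = [3:1]

so the primitive-relation signature multiset is
    |P|=2: 10 collections, coeffs (), (), (1), (1), (1), (1), (1,1), (1,2), (1,2), (2)
    |P|=3: 1 collection, coeffs (1)


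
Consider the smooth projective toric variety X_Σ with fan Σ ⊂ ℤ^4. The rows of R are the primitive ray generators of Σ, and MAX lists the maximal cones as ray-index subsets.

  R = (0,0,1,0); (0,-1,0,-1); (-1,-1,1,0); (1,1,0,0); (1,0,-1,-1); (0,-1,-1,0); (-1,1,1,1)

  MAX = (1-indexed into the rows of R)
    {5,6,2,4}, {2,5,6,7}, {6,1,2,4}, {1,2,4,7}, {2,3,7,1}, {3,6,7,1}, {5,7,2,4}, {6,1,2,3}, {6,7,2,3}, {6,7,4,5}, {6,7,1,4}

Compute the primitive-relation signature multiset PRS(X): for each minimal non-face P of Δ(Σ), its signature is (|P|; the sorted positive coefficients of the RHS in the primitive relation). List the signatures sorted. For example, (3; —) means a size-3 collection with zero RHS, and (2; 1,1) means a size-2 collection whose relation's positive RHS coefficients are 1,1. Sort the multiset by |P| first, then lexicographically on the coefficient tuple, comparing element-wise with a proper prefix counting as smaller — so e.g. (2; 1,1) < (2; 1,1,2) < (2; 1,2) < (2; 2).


Primitive collections (5):

  P={3,4}:  v_{3} + v_{4} = v_{1}  →  sig = (2; 1)
  P={3,5}:  v_{3} + v_{5} = v_{2}  →  sig = (2; 1)
  P={1,5}:  v_{1} + v_{5} = v_{2} + v_{4}  →  sig = (2; 1,1)
  P={2,4,6,7}:  v_{2} + v_{4} + v_{6} + v_{7} = 0  →  sig = (4; —)
  P={1,2,6,7}:  v_{1} + v_{2} + v_{6} + v_{7} = v_{3}  →  sig = (4; 1)

Sorted signature multiset PRS(X):
    |P|=2: 3 collections, coeffs (1), (1), (1,1)
    |P|=4: 2 collections, coeffs (), (1)


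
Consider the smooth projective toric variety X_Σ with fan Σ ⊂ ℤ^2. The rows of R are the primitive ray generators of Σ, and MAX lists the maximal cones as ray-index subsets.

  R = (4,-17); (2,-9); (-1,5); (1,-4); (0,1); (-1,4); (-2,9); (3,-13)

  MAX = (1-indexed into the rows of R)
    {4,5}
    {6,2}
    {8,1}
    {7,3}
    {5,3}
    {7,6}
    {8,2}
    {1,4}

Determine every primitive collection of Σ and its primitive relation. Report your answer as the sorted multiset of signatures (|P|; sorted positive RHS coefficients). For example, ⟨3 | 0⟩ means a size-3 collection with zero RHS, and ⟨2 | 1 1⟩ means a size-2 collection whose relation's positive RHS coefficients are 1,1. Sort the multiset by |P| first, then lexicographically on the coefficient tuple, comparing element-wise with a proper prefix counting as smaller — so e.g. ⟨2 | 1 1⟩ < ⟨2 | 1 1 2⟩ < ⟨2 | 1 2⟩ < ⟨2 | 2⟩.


Σ has 20 primitive collections:

  P = {2,7}:  v_{2} + v_{7} = 0  ⟹  sig = ⟨2 | 0⟩
  P = {4,6}:  v_{4} + v_{6} = 0  ⟹  sig = ⟨2 | 0⟩
  P = {1,6}:  v_{1} + v_{6} = v_{8}  ⟹  sig = ⟨2 | 1⟩
  P = {2,3}:  v_{2} + v_{3} = v_{4}  ⟹  sig = ⟨2 | 1⟩
  P = {2,4}:  v_{2} + v_{4} = v_{8}  ⟹  sig = ⟨2 | 1⟩
  P = {3,4}:  v_{3} + v_{4} = v_{5}  ⟹  sig = ⟨2 | 1⟩
  P = {3,6}:  v_{3} + v_{6} = v_{7}  ⟹  sig = ⟨2 | 1⟩
  P = {4,7}:  v_{4} + v_{7} = v_{3}  ⟹  sig = ⟨2 | 1⟩
  P = {4,8}:  v_{4} + v_{8} = v_{1}  ⟹  sig = ⟨2 | 1⟩
  P = {5,6}:  v_{5} + v_{6} = v_{3}  ⟹  sig = ⟨2 | 1⟩
  P = {6,8}:  v_{6} + v_{8} = v_{2}  ⟹  sig = ⟨2 | 1⟩
  P = {7,8}:  v_{7} + v_{8} = v_{4}  ⟹  sig = ⟨2 | 1⟩
  P = {1,2}:  v_{1} + v_{2} = 2·v_{8}  ⟹  sig = ⟨2 | 2⟩
  P = {1,7}:  v_{1} + v_{7} = 2·v_{4}  ⟹  sig = ⟨2 | 2⟩
  P = {2,5}:  v_{2} + v_{5} = 2·v_{4}  ⟹  sig = ⟨2 | 2⟩
  P = {3,8}:  v_{3} + v_{8} = 2·v_{4}  ⟹  sig = ⟨2 | 2⟩
  P = {5,7}:  v_{5} + v_{7} = 2·v_{3}  ⟹  sig = ⟨2 | 2⟩
  P = {1,3}:  v_{1} + v_{3} = 3·v_{4}  ⟹  sig = ⟨2 | 3⟩
  P = {5,8}:  v_{5} + v_{8} = 3·v_{4}  ⟹  sig = ⟨2 | 3⟩
  P = {1,5}:  v_{1} + v_{5} = 4·v_{4}  ⟹  sig = ⟨2 | 4⟩

so the primitive-relation signature multiset is
    ⟨2 | 0⟩
    ⟨2 | 0⟩
    ⟨2 | 1⟩
    ⟨2 | 1⟩
    ⟨2 | 1⟩
    ⟨2 | 1⟩
    ⟨2 | 1⟩
    ⟨2 | 1⟩
    ⟨2 | 1⟩
    ⟨2 | 1⟩
    ⟨2 | 1⟩
    ⟨2 | 1⟩
    ⟨2 | 2⟩
    ⟨2 | 2⟩
    ⟨2 | 2⟩
    ⟨2 | 2⟩
    ⟨2 | 2⟩
    ⟨2 | 3⟩
    ⟨2 | 3⟩
    ⟨2 | 4⟩


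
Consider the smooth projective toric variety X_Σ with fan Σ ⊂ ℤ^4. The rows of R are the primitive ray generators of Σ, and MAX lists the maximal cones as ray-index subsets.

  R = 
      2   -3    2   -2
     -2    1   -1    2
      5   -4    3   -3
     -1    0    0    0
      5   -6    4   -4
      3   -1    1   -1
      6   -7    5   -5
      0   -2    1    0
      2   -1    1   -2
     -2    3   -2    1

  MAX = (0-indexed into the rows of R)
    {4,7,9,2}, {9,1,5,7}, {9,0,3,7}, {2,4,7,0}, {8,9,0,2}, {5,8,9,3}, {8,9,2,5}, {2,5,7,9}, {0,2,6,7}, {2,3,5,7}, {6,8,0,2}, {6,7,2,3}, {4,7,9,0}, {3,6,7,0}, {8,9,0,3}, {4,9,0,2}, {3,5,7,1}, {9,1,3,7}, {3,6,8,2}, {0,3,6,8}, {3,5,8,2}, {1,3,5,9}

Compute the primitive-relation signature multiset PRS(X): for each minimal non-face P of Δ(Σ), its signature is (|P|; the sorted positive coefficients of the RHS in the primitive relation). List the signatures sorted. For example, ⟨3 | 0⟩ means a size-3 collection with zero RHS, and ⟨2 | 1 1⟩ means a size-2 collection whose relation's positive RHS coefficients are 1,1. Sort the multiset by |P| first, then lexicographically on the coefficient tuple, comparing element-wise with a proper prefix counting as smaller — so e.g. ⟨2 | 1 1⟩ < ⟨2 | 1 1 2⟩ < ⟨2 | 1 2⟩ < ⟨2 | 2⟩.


17 minimal non-faces of Δ(Σ) (on 10 rays):

  • {1,8}:  v_{1} + v_{8} = 0  so sig = ⟨2 | 0⟩
  • {0,1}:  v_{0} + v_{1} = v_{7}  so sig = ⟨2 | 1⟩
  • {0,5}:  v_{0} + v_{5} = v_{2}  so sig = ⟨2 | 1⟩
  • {7,8}:  v_{7} + v_{8} = v_{0}  so sig = ⟨2 | 1⟩
  • {1,2}:  v_{1} + v_{2} = v_{5} + v_{7}  so sig = ⟨2 | 1 1⟩
  • {6,9}:  v_{6} + v_{9} = v_{0} + v_{8}  so sig = ⟨2 | 1 1⟩
  • {1,6}:  v_{1} + v_{6} = v_{2} + v_{3} + v_{7}  so sig = ⟨2 | 1 1 1⟩
  • {1,4}:  v_{1} + v_{4} = v_{2} + 2·v_{7} + v_{9}  so sig = ⟨2 | 1 1 2⟩
  • {4,5}:  v_{4} + v_{5} = 2·v_{2} + v_{7} + v_{9}  so sig = ⟨2 | 1 1 2⟩
  • {4,8}:  v_{4} + v_{8} = 2·v_{0} + v_{2} + v_{9}  so sig = ⟨2 | 1 1 2⟩
  • {5,6}:  v_{5} + v_{6} = 2·v_{2} + v_{3}  so sig = ⟨2 | 1 2⟩
  • {4,6}:  v_{4} + v_{6} = 3·v_{0} + v_{2}  so sig = ⟨2 | 1 3⟩
  • {3,4}:  v_{3} + v_{4} = 2·v_{0}  so sig = ⟨2 | 2⟩
  • {0,2,3}:  v_{0} + v_{2} + v_{3} = v_{6}  so sig = ⟨3 | 1⟩
  • {2,3,9}:  v_{2} + v_{3} + v_{9} = v_{8}  so sig = ⟨3 | 1⟩
  • {3,5,7,9}:  v_{3} + v_{5} + v_{7} + v_{9} = 0  so sig = ⟨4 | 0⟩
  • {0,2,7,9}:  v_{0} + v_{2} + v_{7} + v_{9} = v_{4}  so sig = ⟨4 | 1⟩

Sorted signature multiset PRS(X):
    |P|=2: 13 collections, coeffs (), (1), (1), (1), (1,1), (1,1), (1,1,1), (1,1,2), (1,1,2), (1,1,2), (1,2), (1,3), (2)
    |P|=3: 2 collections, coeffs (1), (1)
    |P|=4: 2 collections, coeffs (), (1)


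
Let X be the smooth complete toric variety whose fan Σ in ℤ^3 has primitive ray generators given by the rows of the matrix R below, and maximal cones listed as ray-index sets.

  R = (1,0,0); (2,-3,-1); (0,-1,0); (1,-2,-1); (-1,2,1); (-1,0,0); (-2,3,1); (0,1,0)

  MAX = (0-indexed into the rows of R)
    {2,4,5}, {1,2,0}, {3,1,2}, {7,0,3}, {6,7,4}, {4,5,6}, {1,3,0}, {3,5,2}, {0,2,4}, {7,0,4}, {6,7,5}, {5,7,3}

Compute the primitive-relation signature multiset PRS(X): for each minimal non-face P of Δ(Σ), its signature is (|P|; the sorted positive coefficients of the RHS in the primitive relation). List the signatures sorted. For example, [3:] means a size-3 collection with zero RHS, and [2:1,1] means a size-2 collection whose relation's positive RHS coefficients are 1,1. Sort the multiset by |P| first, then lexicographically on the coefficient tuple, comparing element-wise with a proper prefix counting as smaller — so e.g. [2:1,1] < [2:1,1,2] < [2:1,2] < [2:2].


12 minimal non-faces of Δ(Σ) (on 8 rays):

  {0,5}:  v_{0} + v_{5} = 0  ⟹  sig = [2:]
  {1,6}:  v_{1} + v_{6} = 0  ⟹  sig = [2:]
  {2,7}:  v_{2} + v_{7} = 0  ⟹  sig = [2:]
  {3,4}:  v_{3} + v_{4} = 0  ⟹  sig = [2:]
  {0,6}:  v_{0} + v_{6} = v_{4} + v_{7}  ⟹  sig = [2:1,1]
  {1,4}:  v_{1} + v_{4} = v_{0} + v_{2}  ⟹  sig = [2:1,1]
  {1,5}:  v_{1} + v_{5} = v_{2} + v_{3}  ⟹  sig = [2:1,1]
  {1,7}:  v_{1} + v_{7} = v_{0} + v_{3}  ⟹  sig = [2:1,1]
  {2,6}:  v_{2} + v_{6} = v_{4} + v_{5}  ⟹  sig = [2:1,1]
  {3,6}:  v_{3} + v_{6} = v_{5} + v_{7}  ⟹  sig = [2:1,1]
  {0,2,3}:  v_{0} + v_{2} + v_{3} = v_{1}  ⟹  sig = [3:1]
  {4,5,7}:  v_{4} + v_{5} + v_{7} = v_{6}  ⟹  sig = [3:1]

Signatures (|P|; sorted positive RHS coefficients), sorted:
{ [2:] ×4,  [2:1,1] ×6,  [3:1] ×2 }


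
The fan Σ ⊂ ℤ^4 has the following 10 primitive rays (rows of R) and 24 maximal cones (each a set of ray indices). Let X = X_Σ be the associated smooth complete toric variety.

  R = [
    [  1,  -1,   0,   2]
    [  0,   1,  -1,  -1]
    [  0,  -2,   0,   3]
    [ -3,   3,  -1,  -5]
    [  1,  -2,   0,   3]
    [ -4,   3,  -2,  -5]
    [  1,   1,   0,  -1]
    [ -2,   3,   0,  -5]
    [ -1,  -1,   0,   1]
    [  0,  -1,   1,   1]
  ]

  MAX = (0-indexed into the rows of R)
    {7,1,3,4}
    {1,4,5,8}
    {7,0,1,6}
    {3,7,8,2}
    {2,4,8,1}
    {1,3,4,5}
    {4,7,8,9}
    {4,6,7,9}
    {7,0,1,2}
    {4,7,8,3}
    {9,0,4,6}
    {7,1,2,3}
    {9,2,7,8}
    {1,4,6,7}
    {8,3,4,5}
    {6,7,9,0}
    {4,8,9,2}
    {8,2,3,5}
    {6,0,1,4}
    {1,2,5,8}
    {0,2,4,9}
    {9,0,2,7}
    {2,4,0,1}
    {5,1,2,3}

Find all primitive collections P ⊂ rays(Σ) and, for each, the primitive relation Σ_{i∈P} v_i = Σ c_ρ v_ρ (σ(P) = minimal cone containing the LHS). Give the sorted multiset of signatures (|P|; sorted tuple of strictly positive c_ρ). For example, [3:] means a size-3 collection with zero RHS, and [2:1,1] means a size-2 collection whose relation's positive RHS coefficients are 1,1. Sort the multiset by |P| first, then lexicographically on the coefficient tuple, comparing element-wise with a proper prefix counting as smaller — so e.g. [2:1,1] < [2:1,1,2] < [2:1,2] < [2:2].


|primitive collections| = 17. Relations:

  P = {1,9}:  v_{1} + v_{9} = 0 ; sig = [2:]
  P = {6,8}:  v_{6} + v_{8} = 0 ; sig = [2:]
  P = {0,8}:  v_{0} + v_{8} = v_{2} ; sig = [2:1]
  P = {2,6}:  v_{2} + v_{6} = v_{0} ; sig = [2:1]
  P = {3,6}:  v_{3} + v_{6} = v_{1} + v_{7} ; sig = [2:1,1]
  P = {3,9}:  v_{3} + v_{9} = v_{7} + v_{8} ; sig = [2:1,1]
  P = {5,6}:  v_{5} + v_{6} = v_{1} + v_{3} ; sig = [2:1,1]
  P = {5,9}:  v_{5} + v_{9} = v_{3} + v_{8} ; sig = [2:1,1]
  P = {0,3}:  v_{0} + v_{3} = v_{1} + v_{2} + v_{7} ; sig = [2:1,1,1]
  P = {0,5}:  v_{0} + v_{5} = v_{1} + v_{2} + v_{3} ; sig = [2:1,1,1]
  P = {5,7}:  v_{5} + v_{7} = 2·v_{3} ; sig = [2:2]
  P = {0,4,7}:  v_{0} + v_{4} + v_{7} = 0 ; sig = [3:]
  P = {1,3,8}:  v_{1} + v_{3} + v_{8} = v_{5} ; sig = [3:1]
  P = {1,7,8}:  v_{1} + v_{7} + v_{8} = v_{3} ; sig = [3:1]
  P = {2,4,7}:  v_{2} + v_{4} + v_{7} = v_{8} ; sig = [3:1]
  P = {2,3,4}:  v_{2} + v_{3} + v_{4} = v_{1} + 2·v_{8} ; sig = [3:1,2]
  P = {2,4,5}:  v_{2} + v_{4} + v_{5} = 2·v_{1} + 3·v_{8} ; sig = [3:2,3]

Signatures (|P|; sorted positive RHS coefficients), sorted:
    |P|=2: 11 collections, coeffs (), (), (1), (1), (1,1), (1,1), (1,1), (1,1), (1,1,1), (1,1,1), (2)
    |P|=3: 6 collections, coeffs (), (1), (1), (1), (1,2), (2,3)


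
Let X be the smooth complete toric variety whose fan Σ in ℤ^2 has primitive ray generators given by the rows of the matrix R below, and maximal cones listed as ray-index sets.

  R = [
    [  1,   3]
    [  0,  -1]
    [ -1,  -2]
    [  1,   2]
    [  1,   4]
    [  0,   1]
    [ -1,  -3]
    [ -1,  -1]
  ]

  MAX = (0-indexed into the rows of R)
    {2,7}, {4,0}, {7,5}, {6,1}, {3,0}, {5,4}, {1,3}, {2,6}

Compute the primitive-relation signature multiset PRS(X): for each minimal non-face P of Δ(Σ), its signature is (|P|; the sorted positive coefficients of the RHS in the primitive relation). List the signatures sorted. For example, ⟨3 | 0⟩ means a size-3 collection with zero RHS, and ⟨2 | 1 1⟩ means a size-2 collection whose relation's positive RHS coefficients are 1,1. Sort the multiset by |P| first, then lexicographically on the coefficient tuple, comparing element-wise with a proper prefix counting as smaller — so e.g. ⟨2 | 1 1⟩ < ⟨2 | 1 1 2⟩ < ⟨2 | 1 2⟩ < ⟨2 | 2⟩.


Minimal non-faces — 20 found among 8 rays, 8 max cones:

  • {0,6}:  v_{0} + v_{6} = 0  ⟹  sig = ⟨2 | 0⟩
  • {1,5}:  v_{1} + v_{5} = 0  ⟹  sig = ⟨2 | 0⟩
  • {2,3}:  v_{2} + v_{3} = 0  ⟹  sig = ⟨2 | 0⟩
  • {0,1}:  v_{0} + v_{1} = v_{3}  ⟹  sig = ⟨2 | 1⟩
  • {0,2}:  v_{0} + v_{2} = v_{5}  ⟹  sig = ⟨2 | 1⟩
  • {0,5}:  v_{0} + v_{5} = v_{4}  ⟹  sig = ⟨2 | 1⟩
  • {1,2}:  v_{1} + v_{2} = v_{6}  ⟹  sig = ⟨2 | 1⟩
  • {1,4}:  v_{1} + v_{4} = v_{0}  ⟹  sig = ⟨2 | 1⟩
  • {1,7}:  v_{1} + v_{7} = v_{2}  ⟹  sig = ⟨2 | 1⟩
  • {2,5}:  v_{2} + v_{5} = v_{7}  ⟹  sig = ⟨2 | 1⟩
  • {3,5}:  v_{3} + v_{5} = v_{0}  ⟹  sig = ⟨2 | 1⟩
  • {3,6}:  v_{3} + v_{6} = v_{1}  ⟹  sig = ⟨2 | 1⟩
  • {3,7}:  v_{3} + v_{7} = v_{5}  ⟹  sig = ⟨2 | 1⟩
  • {4,6}:  v_{4} + v_{6} = v_{5}  ⟹  sig = ⟨2 | 1⟩
  • {5,6}:  v_{5} + v_{6} = v_{2}  ⟹  sig = ⟨2 | 1⟩
  • {0,7}:  v_{0} + v_{7} = 2·v_{5}  ⟹  sig = ⟨2 | 2⟩
  • {2,4}:  v_{2} + v_{4} = 2·v_{5}  ⟹  sig = ⟨2 | 2⟩
  • {3,4}:  v_{3} + v_{4} = 2·v_{0}  ⟹  sig = ⟨2 | 2⟩
  • {6,7}:  v_{6} + v_{7} = 2·v_{2}  ⟹  sig = ⟨2 | 2⟩
  • {4,7}:  v_{4} + v_{7} = 3·v_{5}  ⟹  sig = ⟨2 | 3⟩

so the primitive-relation signature multiset is
    |P|=2: 20 collections, coeffs (), (), (), (1), (1), (1), (1), (1), (1), (1), (1), (1), (1), (1), (1), (2), (2), (2), (2), (3)


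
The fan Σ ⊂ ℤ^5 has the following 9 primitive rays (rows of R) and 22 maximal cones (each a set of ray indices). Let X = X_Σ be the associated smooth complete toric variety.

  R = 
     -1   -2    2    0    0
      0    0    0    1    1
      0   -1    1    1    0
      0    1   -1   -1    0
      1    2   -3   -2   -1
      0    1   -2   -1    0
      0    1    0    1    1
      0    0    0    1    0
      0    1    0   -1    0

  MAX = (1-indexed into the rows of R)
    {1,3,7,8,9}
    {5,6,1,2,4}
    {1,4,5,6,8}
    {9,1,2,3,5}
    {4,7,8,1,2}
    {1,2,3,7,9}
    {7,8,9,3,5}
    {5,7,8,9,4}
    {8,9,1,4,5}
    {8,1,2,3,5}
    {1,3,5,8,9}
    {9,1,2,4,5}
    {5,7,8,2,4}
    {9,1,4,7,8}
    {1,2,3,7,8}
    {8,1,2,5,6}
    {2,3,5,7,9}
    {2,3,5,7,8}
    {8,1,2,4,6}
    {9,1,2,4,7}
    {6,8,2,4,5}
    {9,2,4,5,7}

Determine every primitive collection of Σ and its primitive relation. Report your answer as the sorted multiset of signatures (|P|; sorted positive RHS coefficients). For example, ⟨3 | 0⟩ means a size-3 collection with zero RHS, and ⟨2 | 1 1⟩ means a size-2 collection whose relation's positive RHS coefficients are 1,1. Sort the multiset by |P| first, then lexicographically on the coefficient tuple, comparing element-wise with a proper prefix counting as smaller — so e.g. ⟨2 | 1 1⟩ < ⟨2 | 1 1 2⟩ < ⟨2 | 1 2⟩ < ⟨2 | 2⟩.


The 7 primitive collections of Σ (r=9, n=5):

  {3,4}:  v_{3} + v_{4} = 0  ⟹  sig = ⟨2 | 0⟩
  {3,6}:  v_{3} + v_{6} = v_{1} + v_{2} + v_{5} + v_{8}  ⟹  sig = ⟨2 | 1 1 1 1⟩
  {6,7}:  v_{6} + v_{7} = v_{2} + 2·v_{4} + v_{8}  ⟹  sig = ⟨2 | 1 1 2⟩
  {6,9}:  v_{6} + v_{9} = 2·v_{4}  ⟹  sig = ⟨2 | 2⟩
  {1,5,7}:  v_{1} + v_{5} + v_{7} = v_{4}  ⟹  sig = ⟨3 | 1⟩
  {2,8,9}:  v_{2} + v_{8} + v_{9} = v_{7}  ⟹  sig = ⟨3 | 1⟩
  {1,2,4,5,8}:  v_{1} + v_{2} + v_{4} + v_{5} + v_{8} = v_{6}  ⟹  sig = ⟨5 | 1⟩

Sorted signature multiset PRS(X):
    |P|=2: 4 collections, coeffs (), (1,1,1,1), (1,1,2), (2)
    |P|=3: 2 collections, coeffs (1), (1)
    |P|=5: 1 collection, coeffs (1)
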